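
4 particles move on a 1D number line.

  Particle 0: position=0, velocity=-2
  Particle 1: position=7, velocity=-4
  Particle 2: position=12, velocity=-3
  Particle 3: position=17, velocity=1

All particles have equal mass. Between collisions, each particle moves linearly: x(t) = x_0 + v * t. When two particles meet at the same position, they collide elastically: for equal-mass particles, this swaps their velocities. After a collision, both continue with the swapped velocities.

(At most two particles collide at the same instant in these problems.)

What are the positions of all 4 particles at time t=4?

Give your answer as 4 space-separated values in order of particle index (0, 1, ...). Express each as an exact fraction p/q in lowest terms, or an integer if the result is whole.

Answer: -9 -8 0 21

Derivation:
Collision at t=7/2: particles 0 and 1 swap velocities; positions: p0=-7 p1=-7 p2=3/2 p3=41/2; velocities now: v0=-4 v1=-2 v2=-3 v3=1
Advance to t=4 (no further collisions before then); velocities: v0=-4 v1=-2 v2=-3 v3=1; positions = -9 -8 0 21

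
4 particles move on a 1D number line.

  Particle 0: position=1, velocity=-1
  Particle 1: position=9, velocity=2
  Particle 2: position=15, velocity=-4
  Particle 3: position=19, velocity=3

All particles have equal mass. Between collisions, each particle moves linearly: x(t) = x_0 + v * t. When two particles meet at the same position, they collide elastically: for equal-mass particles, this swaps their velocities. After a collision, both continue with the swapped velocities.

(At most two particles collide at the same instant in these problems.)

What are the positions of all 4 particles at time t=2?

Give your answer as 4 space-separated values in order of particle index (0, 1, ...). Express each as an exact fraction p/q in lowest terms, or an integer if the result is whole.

Answer: -1 7 13 25

Derivation:
Collision at t=1: particles 1 and 2 swap velocities; positions: p0=0 p1=11 p2=11 p3=22; velocities now: v0=-1 v1=-4 v2=2 v3=3
Advance to t=2 (no further collisions before then); velocities: v0=-1 v1=-4 v2=2 v3=3; positions = -1 7 13 25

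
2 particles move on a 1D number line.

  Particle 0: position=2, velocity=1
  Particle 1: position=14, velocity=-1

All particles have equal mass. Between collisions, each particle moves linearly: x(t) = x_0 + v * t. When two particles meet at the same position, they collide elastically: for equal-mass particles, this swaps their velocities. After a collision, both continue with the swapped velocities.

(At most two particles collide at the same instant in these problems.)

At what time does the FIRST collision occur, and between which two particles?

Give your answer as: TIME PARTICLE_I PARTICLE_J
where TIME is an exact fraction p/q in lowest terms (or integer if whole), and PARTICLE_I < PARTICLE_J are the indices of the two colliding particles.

Pair (0,1): pos 2,14 vel 1,-1 -> gap=12, closing at 2/unit, collide at t=6
Earliest collision: t=6 between 0 and 1

Answer: 6 0 1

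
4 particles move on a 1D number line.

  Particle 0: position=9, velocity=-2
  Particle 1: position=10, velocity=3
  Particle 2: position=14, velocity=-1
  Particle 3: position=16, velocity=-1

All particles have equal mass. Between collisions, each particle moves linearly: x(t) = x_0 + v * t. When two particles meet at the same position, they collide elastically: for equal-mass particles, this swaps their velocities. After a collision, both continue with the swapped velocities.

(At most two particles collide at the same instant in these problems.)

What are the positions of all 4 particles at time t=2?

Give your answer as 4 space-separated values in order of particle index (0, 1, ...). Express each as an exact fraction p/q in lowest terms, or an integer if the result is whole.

Collision at t=1: particles 1 and 2 swap velocities; positions: p0=7 p1=13 p2=13 p3=15; velocities now: v0=-2 v1=-1 v2=3 v3=-1
Collision at t=3/2: particles 2 and 3 swap velocities; positions: p0=6 p1=25/2 p2=29/2 p3=29/2; velocities now: v0=-2 v1=-1 v2=-1 v3=3
Advance to t=2 (no further collisions before then); velocities: v0=-2 v1=-1 v2=-1 v3=3; positions = 5 12 14 16

Answer: 5 12 14 16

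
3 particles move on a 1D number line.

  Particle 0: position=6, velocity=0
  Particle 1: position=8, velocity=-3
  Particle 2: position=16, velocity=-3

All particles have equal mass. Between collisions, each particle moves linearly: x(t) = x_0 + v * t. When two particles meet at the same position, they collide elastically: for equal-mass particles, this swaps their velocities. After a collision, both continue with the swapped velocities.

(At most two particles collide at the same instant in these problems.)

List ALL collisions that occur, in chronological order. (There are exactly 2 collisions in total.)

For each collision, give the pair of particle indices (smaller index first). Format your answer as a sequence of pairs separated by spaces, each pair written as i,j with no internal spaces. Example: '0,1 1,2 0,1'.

Answer: 0,1 1,2

Derivation:
Collision at t=2/3: particles 0 and 1 swap velocities; positions: p0=6 p1=6 p2=14; velocities now: v0=-3 v1=0 v2=-3
Collision at t=10/3: particles 1 and 2 swap velocities; positions: p0=-2 p1=6 p2=6; velocities now: v0=-3 v1=-3 v2=0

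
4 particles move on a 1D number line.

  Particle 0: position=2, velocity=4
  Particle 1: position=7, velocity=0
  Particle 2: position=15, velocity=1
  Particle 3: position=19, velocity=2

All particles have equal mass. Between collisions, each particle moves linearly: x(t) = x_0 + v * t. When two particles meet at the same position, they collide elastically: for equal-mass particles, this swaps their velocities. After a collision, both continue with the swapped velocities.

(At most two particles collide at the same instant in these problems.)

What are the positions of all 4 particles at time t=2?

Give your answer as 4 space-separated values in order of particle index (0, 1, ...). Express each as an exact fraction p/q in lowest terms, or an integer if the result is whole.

Collision at t=5/4: particles 0 and 1 swap velocities; positions: p0=7 p1=7 p2=65/4 p3=43/2; velocities now: v0=0 v1=4 v2=1 v3=2
Advance to t=2 (no further collisions before then); velocities: v0=0 v1=4 v2=1 v3=2; positions = 7 10 17 23

Answer: 7 10 17 23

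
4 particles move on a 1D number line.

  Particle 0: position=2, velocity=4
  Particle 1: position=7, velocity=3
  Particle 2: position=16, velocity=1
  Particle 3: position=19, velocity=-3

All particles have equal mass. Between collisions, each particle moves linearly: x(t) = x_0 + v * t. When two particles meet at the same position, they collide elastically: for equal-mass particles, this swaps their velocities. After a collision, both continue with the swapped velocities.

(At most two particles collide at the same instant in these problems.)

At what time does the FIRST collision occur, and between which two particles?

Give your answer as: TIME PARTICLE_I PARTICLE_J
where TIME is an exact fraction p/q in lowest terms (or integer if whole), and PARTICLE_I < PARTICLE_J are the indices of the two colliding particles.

Answer: 3/4 2 3

Derivation:
Pair (0,1): pos 2,7 vel 4,3 -> gap=5, closing at 1/unit, collide at t=5
Pair (1,2): pos 7,16 vel 3,1 -> gap=9, closing at 2/unit, collide at t=9/2
Pair (2,3): pos 16,19 vel 1,-3 -> gap=3, closing at 4/unit, collide at t=3/4
Earliest collision: t=3/4 between 2 and 3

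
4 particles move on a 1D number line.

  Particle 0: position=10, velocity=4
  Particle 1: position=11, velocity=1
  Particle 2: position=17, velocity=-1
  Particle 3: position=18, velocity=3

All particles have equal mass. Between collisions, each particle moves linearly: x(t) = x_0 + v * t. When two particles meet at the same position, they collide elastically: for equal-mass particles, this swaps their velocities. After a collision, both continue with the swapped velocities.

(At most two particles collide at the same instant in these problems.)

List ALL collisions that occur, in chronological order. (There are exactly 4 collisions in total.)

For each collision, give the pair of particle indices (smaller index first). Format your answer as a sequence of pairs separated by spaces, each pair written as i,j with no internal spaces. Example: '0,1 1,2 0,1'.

Answer: 0,1 1,2 0,1 2,3

Derivation:
Collision at t=1/3: particles 0 and 1 swap velocities; positions: p0=34/3 p1=34/3 p2=50/3 p3=19; velocities now: v0=1 v1=4 v2=-1 v3=3
Collision at t=7/5: particles 1 and 2 swap velocities; positions: p0=62/5 p1=78/5 p2=78/5 p3=111/5; velocities now: v0=1 v1=-1 v2=4 v3=3
Collision at t=3: particles 0 and 1 swap velocities; positions: p0=14 p1=14 p2=22 p3=27; velocities now: v0=-1 v1=1 v2=4 v3=3
Collision at t=8: particles 2 and 3 swap velocities; positions: p0=9 p1=19 p2=42 p3=42; velocities now: v0=-1 v1=1 v2=3 v3=4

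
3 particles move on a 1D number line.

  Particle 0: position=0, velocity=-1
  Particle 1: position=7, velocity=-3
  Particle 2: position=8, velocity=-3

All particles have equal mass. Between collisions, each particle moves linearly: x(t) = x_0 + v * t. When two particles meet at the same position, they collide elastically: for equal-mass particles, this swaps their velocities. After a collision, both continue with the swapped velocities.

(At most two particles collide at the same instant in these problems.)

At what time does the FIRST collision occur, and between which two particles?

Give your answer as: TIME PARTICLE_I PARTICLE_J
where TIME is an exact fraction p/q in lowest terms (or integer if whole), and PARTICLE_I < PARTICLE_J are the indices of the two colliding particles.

Answer: 7/2 0 1

Derivation:
Pair (0,1): pos 0,7 vel -1,-3 -> gap=7, closing at 2/unit, collide at t=7/2
Pair (1,2): pos 7,8 vel -3,-3 -> not approaching (rel speed 0 <= 0)
Earliest collision: t=7/2 between 0 and 1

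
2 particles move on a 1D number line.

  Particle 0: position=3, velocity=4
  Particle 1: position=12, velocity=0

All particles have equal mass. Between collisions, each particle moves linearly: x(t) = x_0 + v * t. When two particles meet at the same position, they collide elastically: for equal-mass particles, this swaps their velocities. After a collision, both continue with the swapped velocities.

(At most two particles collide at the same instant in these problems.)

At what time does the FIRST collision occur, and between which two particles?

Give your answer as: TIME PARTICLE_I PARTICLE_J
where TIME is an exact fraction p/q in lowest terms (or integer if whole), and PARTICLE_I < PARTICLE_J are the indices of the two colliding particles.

Pair (0,1): pos 3,12 vel 4,0 -> gap=9, closing at 4/unit, collide at t=9/4
Earliest collision: t=9/4 between 0 and 1

Answer: 9/4 0 1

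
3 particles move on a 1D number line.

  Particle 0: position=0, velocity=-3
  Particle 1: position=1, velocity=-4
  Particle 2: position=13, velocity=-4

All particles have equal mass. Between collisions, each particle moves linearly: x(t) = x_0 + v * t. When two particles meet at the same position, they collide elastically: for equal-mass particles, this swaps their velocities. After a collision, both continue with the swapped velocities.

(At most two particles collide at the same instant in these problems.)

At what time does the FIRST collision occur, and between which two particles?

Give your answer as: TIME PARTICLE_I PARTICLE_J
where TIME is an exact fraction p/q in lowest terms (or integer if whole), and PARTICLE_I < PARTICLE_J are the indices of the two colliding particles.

Pair (0,1): pos 0,1 vel -3,-4 -> gap=1, closing at 1/unit, collide at t=1
Pair (1,2): pos 1,13 vel -4,-4 -> not approaching (rel speed 0 <= 0)
Earliest collision: t=1 between 0 and 1

Answer: 1 0 1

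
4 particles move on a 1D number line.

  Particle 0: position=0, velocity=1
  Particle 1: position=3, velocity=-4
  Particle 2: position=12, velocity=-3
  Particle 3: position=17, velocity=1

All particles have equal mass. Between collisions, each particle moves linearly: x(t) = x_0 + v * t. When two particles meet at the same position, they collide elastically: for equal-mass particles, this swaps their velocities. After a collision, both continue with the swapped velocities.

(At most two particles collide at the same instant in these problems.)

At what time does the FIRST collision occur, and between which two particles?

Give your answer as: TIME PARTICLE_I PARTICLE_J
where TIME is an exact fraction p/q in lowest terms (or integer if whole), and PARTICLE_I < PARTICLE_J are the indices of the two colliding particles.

Answer: 3/5 0 1

Derivation:
Pair (0,1): pos 0,3 vel 1,-4 -> gap=3, closing at 5/unit, collide at t=3/5
Pair (1,2): pos 3,12 vel -4,-3 -> not approaching (rel speed -1 <= 0)
Pair (2,3): pos 12,17 vel -3,1 -> not approaching (rel speed -4 <= 0)
Earliest collision: t=3/5 between 0 and 1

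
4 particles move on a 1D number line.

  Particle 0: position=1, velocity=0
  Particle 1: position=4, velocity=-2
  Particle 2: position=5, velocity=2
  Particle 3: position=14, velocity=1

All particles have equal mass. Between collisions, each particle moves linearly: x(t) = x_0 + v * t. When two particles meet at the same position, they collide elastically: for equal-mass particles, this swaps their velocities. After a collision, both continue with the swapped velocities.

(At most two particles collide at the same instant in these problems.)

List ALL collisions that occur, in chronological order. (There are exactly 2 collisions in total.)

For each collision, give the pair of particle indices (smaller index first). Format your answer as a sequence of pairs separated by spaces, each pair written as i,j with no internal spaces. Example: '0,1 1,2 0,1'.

Answer: 0,1 2,3

Derivation:
Collision at t=3/2: particles 0 and 1 swap velocities; positions: p0=1 p1=1 p2=8 p3=31/2; velocities now: v0=-2 v1=0 v2=2 v3=1
Collision at t=9: particles 2 and 3 swap velocities; positions: p0=-14 p1=1 p2=23 p3=23; velocities now: v0=-2 v1=0 v2=1 v3=2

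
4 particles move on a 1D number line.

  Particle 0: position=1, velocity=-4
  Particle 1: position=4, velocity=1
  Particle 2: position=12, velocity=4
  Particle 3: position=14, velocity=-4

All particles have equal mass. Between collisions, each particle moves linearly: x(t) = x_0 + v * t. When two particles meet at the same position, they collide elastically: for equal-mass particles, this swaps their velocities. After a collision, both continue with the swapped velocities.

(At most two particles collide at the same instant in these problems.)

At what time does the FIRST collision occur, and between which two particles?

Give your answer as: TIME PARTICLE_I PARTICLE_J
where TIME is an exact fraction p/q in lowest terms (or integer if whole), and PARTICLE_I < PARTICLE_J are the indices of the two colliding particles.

Answer: 1/4 2 3

Derivation:
Pair (0,1): pos 1,4 vel -4,1 -> not approaching (rel speed -5 <= 0)
Pair (1,2): pos 4,12 vel 1,4 -> not approaching (rel speed -3 <= 0)
Pair (2,3): pos 12,14 vel 4,-4 -> gap=2, closing at 8/unit, collide at t=1/4
Earliest collision: t=1/4 between 2 and 3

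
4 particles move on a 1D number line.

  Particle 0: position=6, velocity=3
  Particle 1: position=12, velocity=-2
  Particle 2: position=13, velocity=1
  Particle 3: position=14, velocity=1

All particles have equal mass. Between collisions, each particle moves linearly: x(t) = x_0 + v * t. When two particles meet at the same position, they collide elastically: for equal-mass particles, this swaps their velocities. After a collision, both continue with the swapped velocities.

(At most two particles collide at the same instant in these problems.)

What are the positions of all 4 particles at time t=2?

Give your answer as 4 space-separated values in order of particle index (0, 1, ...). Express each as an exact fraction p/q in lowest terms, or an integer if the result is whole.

Collision at t=6/5: particles 0 and 1 swap velocities; positions: p0=48/5 p1=48/5 p2=71/5 p3=76/5; velocities now: v0=-2 v1=3 v2=1 v3=1
Advance to t=2 (no further collisions before then); velocities: v0=-2 v1=3 v2=1 v3=1; positions = 8 12 15 16

Answer: 8 12 15 16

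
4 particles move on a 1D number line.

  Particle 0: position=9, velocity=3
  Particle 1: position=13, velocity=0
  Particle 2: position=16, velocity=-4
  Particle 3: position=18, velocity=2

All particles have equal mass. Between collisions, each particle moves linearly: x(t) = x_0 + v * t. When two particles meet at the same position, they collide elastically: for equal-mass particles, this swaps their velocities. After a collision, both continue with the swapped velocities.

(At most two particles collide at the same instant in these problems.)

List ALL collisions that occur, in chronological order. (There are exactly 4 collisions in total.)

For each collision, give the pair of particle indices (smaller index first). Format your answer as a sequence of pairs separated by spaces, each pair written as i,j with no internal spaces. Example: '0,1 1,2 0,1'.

Answer: 1,2 0,1 1,2 2,3

Derivation:
Collision at t=3/4: particles 1 and 2 swap velocities; positions: p0=45/4 p1=13 p2=13 p3=39/2; velocities now: v0=3 v1=-4 v2=0 v3=2
Collision at t=1: particles 0 and 1 swap velocities; positions: p0=12 p1=12 p2=13 p3=20; velocities now: v0=-4 v1=3 v2=0 v3=2
Collision at t=4/3: particles 1 and 2 swap velocities; positions: p0=32/3 p1=13 p2=13 p3=62/3; velocities now: v0=-4 v1=0 v2=3 v3=2
Collision at t=9: particles 2 and 3 swap velocities; positions: p0=-20 p1=13 p2=36 p3=36; velocities now: v0=-4 v1=0 v2=2 v3=3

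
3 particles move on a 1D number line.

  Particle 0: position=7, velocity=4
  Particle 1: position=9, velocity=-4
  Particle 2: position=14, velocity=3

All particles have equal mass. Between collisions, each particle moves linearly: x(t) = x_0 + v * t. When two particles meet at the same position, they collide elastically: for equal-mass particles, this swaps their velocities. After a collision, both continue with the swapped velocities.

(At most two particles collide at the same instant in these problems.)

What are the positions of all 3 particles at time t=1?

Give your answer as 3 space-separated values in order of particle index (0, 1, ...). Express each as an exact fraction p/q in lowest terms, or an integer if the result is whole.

Collision at t=1/4: particles 0 and 1 swap velocities; positions: p0=8 p1=8 p2=59/4; velocities now: v0=-4 v1=4 v2=3
Advance to t=1 (no further collisions before then); velocities: v0=-4 v1=4 v2=3; positions = 5 11 17

Answer: 5 11 17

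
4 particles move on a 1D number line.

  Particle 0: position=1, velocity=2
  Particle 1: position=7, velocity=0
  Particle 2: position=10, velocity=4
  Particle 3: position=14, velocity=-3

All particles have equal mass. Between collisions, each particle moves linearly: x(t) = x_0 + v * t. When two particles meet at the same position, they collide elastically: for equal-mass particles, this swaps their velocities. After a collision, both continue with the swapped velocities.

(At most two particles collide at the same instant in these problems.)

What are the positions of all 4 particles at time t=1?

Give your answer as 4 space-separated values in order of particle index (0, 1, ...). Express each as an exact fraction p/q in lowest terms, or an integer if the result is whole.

Collision at t=4/7: particles 2 and 3 swap velocities; positions: p0=15/7 p1=7 p2=86/7 p3=86/7; velocities now: v0=2 v1=0 v2=-3 v3=4
Advance to t=1 (no further collisions before then); velocities: v0=2 v1=0 v2=-3 v3=4; positions = 3 7 11 14

Answer: 3 7 11 14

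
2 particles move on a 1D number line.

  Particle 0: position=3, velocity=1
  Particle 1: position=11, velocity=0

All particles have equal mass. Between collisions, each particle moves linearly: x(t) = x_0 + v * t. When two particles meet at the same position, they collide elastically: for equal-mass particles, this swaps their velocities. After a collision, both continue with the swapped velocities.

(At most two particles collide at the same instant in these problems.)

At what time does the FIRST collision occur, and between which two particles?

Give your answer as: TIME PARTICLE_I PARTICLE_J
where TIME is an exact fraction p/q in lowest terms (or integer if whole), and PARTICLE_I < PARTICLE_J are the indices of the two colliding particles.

Pair (0,1): pos 3,11 vel 1,0 -> gap=8, closing at 1/unit, collide at t=8
Earliest collision: t=8 between 0 and 1

Answer: 8 0 1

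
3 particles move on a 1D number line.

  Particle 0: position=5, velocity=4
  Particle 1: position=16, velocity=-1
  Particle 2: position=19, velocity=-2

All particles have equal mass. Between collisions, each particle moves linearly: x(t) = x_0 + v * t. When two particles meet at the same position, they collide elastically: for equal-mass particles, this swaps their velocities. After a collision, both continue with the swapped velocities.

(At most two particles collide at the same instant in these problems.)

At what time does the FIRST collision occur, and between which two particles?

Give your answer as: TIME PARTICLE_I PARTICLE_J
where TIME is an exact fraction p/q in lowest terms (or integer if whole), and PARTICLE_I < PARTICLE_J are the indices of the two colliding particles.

Answer: 11/5 0 1

Derivation:
Pair (0,1): pos 5,16 vel 4,-1 -> gap=11, closing at 5/unit, collide at t=11/5
Pair (1,2): pos 16,19 vel -1,-2 -> gap=3, closing at 1/unit, collide at t=3
Earliest collision: t=11/5 between 0 and 1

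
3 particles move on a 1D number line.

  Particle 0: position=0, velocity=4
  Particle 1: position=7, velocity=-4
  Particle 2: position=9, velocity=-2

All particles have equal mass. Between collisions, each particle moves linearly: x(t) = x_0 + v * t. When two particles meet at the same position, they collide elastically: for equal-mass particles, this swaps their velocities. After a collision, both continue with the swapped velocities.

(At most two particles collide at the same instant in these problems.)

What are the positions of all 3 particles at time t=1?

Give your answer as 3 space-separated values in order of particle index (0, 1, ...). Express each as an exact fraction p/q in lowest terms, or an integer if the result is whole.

Answer: 3 4 7

Derivation:
Collision at t=7/8: particles 0 and 1 swap velocities; positions: p0=7/2 p1=7/2 p2=29/4; velocities now: v0=-4 v1=4 v2=-2
Advance to t=1 (no further collisions before then); velocities: v0=-4 v1=4 v2=-2; positions = 3 4 7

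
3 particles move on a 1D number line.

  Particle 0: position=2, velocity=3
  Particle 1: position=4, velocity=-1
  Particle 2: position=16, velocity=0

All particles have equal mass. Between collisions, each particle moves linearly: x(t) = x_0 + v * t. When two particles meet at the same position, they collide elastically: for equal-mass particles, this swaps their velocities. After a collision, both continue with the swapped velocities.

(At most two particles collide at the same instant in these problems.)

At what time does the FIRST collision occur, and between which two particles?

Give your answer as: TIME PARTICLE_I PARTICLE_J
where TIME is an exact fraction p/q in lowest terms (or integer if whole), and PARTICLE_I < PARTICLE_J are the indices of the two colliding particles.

Pair (0,1): pos 2,4 vel 3,-1 -> gap=2, closing at 4/unit, collide at t=1/2
Pair (1,2): pos 4,16 vel -1,0 -> not approaching (rel speed -1 <= 0)
Earliest collision: t=1/2 between 0 and 1

Answer: 1/2 0 1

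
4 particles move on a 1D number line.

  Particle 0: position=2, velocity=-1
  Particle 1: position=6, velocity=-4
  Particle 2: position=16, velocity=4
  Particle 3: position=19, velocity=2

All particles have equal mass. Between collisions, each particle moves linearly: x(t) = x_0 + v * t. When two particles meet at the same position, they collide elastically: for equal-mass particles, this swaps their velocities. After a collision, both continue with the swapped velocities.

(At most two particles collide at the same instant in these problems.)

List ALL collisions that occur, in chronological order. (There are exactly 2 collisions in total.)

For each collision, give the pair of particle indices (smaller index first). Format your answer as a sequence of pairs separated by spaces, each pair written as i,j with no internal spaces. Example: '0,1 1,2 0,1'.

Answer: 0,1 2,3

Derivation:
Collision at t=4/3: particles 0 and 1 swap velocities; positions: p0=2/3 p1=2/3 p2=64/3 p3=65/3; velocities now: v0=-4 v1=-1 v2=4 v3=2
Collision at t=3/2: particles 2 and 3 swap velocities; positions: p0=0 p1=1/2 p2=22 p3=22; velocities now: v0=-4 v1=-1 v2=2 v3=4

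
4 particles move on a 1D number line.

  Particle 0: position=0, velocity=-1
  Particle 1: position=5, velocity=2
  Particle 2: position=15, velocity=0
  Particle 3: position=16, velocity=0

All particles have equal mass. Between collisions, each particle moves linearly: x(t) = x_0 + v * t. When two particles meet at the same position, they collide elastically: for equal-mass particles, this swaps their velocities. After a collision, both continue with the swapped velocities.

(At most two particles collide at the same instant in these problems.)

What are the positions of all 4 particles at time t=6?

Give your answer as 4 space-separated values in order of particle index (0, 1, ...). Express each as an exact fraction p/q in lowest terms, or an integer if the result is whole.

Collision at t=5: particles 1 and 2 swap velocities; positions: p0=-5 p1=15 p2=15 p3=16; velocities now: v0=-1 v1=0 v2=2 v3=0
Collision at t=11/2: particles 2 and 3 swap velocities; positions: p0=-11/2 p1=15 p2=16 p3=16; velocities now: v0=-1 v1=0 v2=0 v3=2
Advance to t=6 (no further collisions before then); velocities: v0=-1 v1=0 v2=0 v3=2; positions = -6 15 16 17

Answer: -6 15 16 17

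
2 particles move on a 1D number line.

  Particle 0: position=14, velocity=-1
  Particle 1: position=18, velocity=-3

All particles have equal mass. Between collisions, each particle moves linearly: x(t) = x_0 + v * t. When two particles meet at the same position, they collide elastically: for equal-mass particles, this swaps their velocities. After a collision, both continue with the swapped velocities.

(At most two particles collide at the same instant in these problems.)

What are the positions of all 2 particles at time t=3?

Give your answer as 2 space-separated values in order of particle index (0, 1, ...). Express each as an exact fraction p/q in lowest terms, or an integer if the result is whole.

Answer: 9 11

Derivation:
Collision at t=2: particles 0 and 1 swap velocities; positions: p0=12 p1=12; velocities now: v0=-3 v1=-1
Advance to t=3 (no further collisions before then); velocities: v0=-3 v1=-1; positions = 9 11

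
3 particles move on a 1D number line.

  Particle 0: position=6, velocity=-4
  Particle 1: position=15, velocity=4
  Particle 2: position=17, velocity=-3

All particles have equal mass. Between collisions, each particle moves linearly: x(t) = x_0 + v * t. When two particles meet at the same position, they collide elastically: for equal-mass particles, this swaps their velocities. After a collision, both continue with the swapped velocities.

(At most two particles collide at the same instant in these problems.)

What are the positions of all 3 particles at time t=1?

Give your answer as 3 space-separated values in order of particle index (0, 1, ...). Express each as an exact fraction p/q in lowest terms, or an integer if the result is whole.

Collision at t=2/7: particles 1 and 2 swap velocities; positions: p0=34/7 p1=113/7 p2=113/7; velocities now: v0=-4 v1=-3 v2=4
Advance to t=1 (no further collisions before then); velocities: v0=-4 v1=-3 v2=4; positions = 2 14 19

Answer: 2 14 19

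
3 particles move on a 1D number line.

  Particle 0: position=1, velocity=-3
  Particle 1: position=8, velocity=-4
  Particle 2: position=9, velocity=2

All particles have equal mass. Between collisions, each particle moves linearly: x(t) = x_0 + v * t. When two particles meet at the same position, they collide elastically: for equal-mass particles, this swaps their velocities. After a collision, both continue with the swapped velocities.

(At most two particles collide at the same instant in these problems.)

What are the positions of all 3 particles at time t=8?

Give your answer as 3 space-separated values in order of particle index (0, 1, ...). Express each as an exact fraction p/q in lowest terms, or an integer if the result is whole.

Collision at t=7: particles 0 and 1 swap velocities; positions: p0=-20 p1=-20 p2=23; velocities now: v0=-4 v1=-3 v2=2
Advance to t=8 (no further collisions before then); velocities: v0=-4 v1=-3 v2=2; positions = -24 -23 25

Answer: -24 -23 25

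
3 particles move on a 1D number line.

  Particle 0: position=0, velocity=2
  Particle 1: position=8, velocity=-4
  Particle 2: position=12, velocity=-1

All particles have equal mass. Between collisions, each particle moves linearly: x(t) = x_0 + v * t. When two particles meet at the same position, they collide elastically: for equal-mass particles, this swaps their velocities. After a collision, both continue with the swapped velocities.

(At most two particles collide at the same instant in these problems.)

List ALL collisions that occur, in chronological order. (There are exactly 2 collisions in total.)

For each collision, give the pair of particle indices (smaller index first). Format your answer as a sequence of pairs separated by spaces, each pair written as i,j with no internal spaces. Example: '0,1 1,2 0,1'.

Collision at t=4/3: particles 0 and 1 swap velocities; positions: p0=8/3 p1=8/3 p2=32/3; velocities now: v0=-4 v1=2 v2=-1
Collision at t=4: particles 1 and 2 swap velocities; positions: p0=-8 p1=8 p2=8; velocities now: v0=-4 v1=-1 v2=2

Answer: 0,1 1,2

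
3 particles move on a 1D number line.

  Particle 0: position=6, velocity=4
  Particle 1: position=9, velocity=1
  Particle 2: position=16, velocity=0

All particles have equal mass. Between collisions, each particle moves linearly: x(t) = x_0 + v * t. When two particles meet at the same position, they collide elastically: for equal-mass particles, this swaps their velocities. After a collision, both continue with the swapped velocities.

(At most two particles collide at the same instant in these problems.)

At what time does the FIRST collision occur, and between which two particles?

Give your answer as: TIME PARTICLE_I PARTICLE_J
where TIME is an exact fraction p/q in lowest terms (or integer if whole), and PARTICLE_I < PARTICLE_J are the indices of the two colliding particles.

Answer: 1 0 1

Derivation:
Pair (0,1): pos 6,9 vel 4,1 -> gap=3, closing at 3/unit, collide at t=1
Pair (1,2): pos 9,16 vel 1,0 -> gap=7, closing at 1/unit, collide at t=7
Earliest collision: t=1 between 0 and 1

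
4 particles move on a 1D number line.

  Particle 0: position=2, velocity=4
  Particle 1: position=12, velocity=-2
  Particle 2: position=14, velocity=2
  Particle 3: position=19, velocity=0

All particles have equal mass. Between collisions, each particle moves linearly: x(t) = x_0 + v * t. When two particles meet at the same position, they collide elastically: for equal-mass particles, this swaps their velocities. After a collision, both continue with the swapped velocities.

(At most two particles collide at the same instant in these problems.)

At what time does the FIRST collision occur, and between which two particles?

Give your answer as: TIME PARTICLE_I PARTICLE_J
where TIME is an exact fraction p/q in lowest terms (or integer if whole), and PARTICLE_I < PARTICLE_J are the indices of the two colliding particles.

Answer: 5/3 0 1

Derivation:
Pair (0,1): pos 2,12 vel 4,-2 -> gap=10, closing at 6/unit, collide at t=5/3
Pair (1,2): pos 12,14 vel -2,2 -> not approaching (rel speed -4 <= 0)
Pair (2,3): pos 14,19 vel 2,0 -> gap=5, closing at 2/unit, collide at t=5/2
Earliest collision: t=5/3 between 0 and 1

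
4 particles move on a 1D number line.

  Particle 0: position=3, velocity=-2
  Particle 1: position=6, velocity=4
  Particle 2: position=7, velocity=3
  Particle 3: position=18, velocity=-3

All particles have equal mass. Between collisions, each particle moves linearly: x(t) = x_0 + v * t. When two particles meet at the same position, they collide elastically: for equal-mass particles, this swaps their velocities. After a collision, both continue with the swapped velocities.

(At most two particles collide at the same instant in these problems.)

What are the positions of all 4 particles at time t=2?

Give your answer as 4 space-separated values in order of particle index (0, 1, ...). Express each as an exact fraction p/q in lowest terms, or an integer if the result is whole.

Answer: -1 12 13 14

Derivation:
Collision at t=1: particles 1 and 2 swap velocities; positions: p0=1 p1=10 p2=10 p3=15; velocities now: v0=-2 v1=3 v2=4 v3=-3
Collision at t=12/7: particles 2 and 3 swap velocities; positions: p0=-3/7 p1=85/7 p2=90/7 p3=90/7; velocities now: v0=-2 v1=3 v2=-3 v3=4
Collision at t=11/6: particles 1 and 2 swap velocities; positions: p0=-2/3 p1=25/2 p2=25/2 p3=40/3; velocities now: v0=-2 v1=-3 v2=3 v3=4
Advance to t=2 (no further collisions before then); velocities: v0=-2 v1=-3 v2=3 v3=4; positions = -1 12 13 14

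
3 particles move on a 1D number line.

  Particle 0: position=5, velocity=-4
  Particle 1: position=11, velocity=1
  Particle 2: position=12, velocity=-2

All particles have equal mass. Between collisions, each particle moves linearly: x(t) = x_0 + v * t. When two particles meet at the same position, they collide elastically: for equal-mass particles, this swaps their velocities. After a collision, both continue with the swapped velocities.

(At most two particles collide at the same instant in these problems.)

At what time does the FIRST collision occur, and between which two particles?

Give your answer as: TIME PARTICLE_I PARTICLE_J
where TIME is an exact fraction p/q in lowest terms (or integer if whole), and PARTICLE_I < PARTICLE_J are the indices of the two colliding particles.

Answer: 1/3 1 2

Derivation:
Pair (0,1): pos 5,11 vel -4,1 -> not approaching (rel speed -5 <= 0)
Pair (1,2): pos 11,12 vel 1,-2 -> gap=1, closing at 3/unit, collide at t=1/3
Earliest collision: t=1/3 between 1 and 2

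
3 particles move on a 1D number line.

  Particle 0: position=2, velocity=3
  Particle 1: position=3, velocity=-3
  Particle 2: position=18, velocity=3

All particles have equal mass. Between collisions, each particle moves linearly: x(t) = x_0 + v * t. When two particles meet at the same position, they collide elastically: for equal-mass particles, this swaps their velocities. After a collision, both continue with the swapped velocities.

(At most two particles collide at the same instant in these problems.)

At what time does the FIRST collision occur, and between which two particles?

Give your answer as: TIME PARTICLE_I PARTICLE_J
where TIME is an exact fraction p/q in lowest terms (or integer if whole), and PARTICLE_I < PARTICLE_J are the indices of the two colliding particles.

Answer: 1/6 0 1

Derivation:
Pair (0,1): pos 2,3 vel 3,-3 -> gap=1, closing at 6/unit, collide at t=1/6
Pair (1,2): pos 3,18 vel -3,3 -> not approaching (rel speed -6 <= 0)
Earliest collision: t=1/6 between 0 and 1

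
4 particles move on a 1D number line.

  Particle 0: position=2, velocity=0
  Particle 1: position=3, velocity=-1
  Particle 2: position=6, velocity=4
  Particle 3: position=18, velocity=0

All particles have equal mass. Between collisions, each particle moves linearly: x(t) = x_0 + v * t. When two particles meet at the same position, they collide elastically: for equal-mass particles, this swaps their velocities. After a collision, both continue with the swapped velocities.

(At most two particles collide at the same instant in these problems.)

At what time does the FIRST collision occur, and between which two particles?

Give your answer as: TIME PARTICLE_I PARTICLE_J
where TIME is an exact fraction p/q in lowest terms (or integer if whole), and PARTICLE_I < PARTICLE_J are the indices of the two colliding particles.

Pair (0,1): pos 2,3 vel 0,-1 -> gap=1, closing at 1/unit, collide at t=1
Pair (1,2): pos 3,6 vel -1,4 -> not approaching (rel speed -5 <= 0)
Pair (2,3): pos 6,18 vel 4,0 -> gap=12, closing at 4/unit, collide at t=3
Earliest collision: t=1 between 0 and 1

Answer: 1 0 1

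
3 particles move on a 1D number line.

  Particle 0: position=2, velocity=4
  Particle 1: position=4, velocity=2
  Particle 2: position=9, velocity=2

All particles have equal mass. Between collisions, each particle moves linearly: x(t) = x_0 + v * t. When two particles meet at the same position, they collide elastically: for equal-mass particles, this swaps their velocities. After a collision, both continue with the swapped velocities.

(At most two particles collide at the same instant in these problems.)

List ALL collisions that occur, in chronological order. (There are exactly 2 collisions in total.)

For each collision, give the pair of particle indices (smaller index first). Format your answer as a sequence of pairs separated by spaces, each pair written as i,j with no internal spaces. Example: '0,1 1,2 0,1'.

Answer: 0,1 1,2

Derivation:
Collision at t=1: particles 0 and 1 swap velocities; positions: p0=6 p1=6 p2=11; velocities now: v0=2 v1=4 v2=2
Collision at t=7/2: particles 1 and 2 swap velocities; positions: p0=11 p1=16 p2=16; velocities now: v0=2 v1=2 v2=4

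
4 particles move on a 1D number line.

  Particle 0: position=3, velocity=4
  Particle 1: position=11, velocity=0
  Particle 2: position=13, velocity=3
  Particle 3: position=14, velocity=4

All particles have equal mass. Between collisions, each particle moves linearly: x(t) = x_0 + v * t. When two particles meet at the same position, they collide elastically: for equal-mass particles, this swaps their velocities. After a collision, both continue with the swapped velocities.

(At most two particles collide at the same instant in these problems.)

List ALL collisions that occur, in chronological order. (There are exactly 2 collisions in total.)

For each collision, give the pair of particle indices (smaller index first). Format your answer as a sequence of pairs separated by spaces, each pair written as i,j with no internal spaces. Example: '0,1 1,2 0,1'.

Answer: 0,1 1,2

Derivation:
Collision at t=2: particles 0 and 1 swap velocities; positions: p0=11 p1=11 p2=19 p3=22; velocities now: v0=0 v1=4 v2=3 v3=4
Collision at t=10: particles 1 and 2 swap velocities; positions: p0=11 p1=43 p2=43 p3=54; velocities now: v0=0 v1=3 v2=4 v3=4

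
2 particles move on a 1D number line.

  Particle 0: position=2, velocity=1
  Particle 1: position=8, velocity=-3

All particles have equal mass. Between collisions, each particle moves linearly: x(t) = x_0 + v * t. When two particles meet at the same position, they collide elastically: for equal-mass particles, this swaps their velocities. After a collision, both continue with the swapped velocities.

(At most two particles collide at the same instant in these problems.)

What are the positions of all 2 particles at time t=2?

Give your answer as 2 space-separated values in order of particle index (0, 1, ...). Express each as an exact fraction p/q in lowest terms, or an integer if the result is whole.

Collision at t=3/2: particles 0 and 1 swap velocities; positions: p0=7/2 p1=7/2; velocities now: v0=-3 v1=1
Advance to t=2 (no further collisions before then); velocities: v0=-3 v1=1; positions = 2 4

Answer: 2 4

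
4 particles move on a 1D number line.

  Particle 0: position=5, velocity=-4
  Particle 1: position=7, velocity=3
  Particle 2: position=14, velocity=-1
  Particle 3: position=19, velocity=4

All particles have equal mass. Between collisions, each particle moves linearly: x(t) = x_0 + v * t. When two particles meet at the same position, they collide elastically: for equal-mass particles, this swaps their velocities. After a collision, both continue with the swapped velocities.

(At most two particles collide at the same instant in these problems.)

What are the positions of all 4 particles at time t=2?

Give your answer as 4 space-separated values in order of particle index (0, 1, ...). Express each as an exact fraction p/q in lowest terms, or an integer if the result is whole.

Collision at t=7/4: particles 1 and 2 swap velocities; positions: p0=-2 p1=49/4 p2=49/4 p3=26; velocities now: v0=-4 v1=-1 v2=3 v3=4
Advance to t=2 (no further collisions before then); velocities: v0=-4 v1=-1 v2=3 v3=4; positions = -3 12 13 27

Answer: -3 12 13 27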